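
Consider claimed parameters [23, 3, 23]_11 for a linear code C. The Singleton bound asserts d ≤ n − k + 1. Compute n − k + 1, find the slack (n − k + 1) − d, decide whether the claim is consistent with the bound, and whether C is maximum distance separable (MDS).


Singleton RHS = n − k + 1 = 21, slack = -2, bound violated (no such code; not MDS).

Singleton bound: d ≤ n − k + 1.
Here n = 23, k = 3, so n − k + 1 = 21.
Given d = 23, check d ≤ 21: NO.
Slack = (n − k + 1) − d = -2.
The slack is negative: d = 23 exceeds n − k + 1 = 21 by 2, so the Singleton bound is violated and no linear [23, 3, 23]_11 code can exist. In particular it is not MDS (MDS requires d = n − k + 1 exactly).
Description: the claimed parameters are [23, 3, 23]_11; such a code would be impossible (violates the Singleton bound).


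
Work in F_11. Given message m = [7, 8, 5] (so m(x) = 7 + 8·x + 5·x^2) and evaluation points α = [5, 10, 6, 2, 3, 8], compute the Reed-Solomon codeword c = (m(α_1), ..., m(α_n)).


c = [7, 4, 4, 10, 10, 6]

Message polynomial: m(x) = 7 + 8·x + 5·x^2 (mod 11).
For each evaluation point α_i, compute m(α_i) mod 11:
  α_1 = 5: Horner steps 5 → 0 → 7, so m(5) = 7.
  α_2 = 10: Horner steps 5 → 3 → 4, so m(10) = 4.
  α_3 = 6: Horner steps 5 → 5 → 4, so m(6) = 4.
  α_4 = 2: Horner steps 5 → 7 → 10, so m(2) = 10.
  α_5 = 3: Horner steps 5 → 1 → 10, so m(3) = 10.
  α_6 = 8: Horner steps 5 → 4 → 6, so m(8) = 6.
Codeword c = [7, 4, 4, 10, 10, 6] ∈ F_11^6.


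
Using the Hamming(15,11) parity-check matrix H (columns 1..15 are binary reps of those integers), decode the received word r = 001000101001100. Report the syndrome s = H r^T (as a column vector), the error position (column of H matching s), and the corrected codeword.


s = (1, 1, 0, 0)^T, error position = 12, corrected codeword c = 001000101000100

Compute s = H r^T mod 2 one row at a time:
  s_1 = 0 + 1 + 0 + 0 + 1 + 1 + 0 + 0 = 3 ≡ 1 (mod 2).
  s_2 = 0 + 0 + 0 + 1 + 1 + 1 + 0 + 0 = 3 ≡ 1 (mod 2).
  s_3 = 0 + 1 + 0 + 1 + 0 + 0 + 0 + 0 = 2 ≡ 0 (mod 2).
  s_4 = 0 + 1 + 0 + 1 + 1 + 0 + 1 + 0 = 4 ≡ 0 (mod 2).
s = (1, 1, 0, 0)^T — this equals column 12 of H (binary 1100), so error is at position 12.
Correct: flip bit 12 of r = 001000101001100 to get c = 001000101000100.


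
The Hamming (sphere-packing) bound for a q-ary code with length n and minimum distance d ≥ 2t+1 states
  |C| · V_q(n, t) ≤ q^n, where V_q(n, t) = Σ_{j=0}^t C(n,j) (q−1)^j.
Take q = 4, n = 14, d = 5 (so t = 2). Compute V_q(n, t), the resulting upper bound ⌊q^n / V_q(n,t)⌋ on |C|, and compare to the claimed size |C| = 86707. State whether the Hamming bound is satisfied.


V_q(n, t) = 862, q^n = 268435456, Hamming bound = 311410, |C| = 86707 ≤ bound (satisfied).

Step 1: Compute V_q(n, t) = Σ_{j=0}^2 C(n, j) (q−1)^j.
  j = 0: C(14,0)·(3)^0 = 1·1 = 1.
  j = 1: C(14,1)·(3)^1 = 14·3 = 42.
  j = 2: C(14,2)·(3)^2 = 91·9 = 819.
  V_q(n, t) = 1 + 42 + 819 = 862.
Step 2: q^n = 4^14 = 268435456.
Step 3: Hamming bound ⌊q^n / V_q(n,t)⌋ = ⌊268435456/862⌋ = 311410.
Step 4: Compare |C| = 86707 to 311410: satisfied.
The claimed |C| lies below the Hamming bound.


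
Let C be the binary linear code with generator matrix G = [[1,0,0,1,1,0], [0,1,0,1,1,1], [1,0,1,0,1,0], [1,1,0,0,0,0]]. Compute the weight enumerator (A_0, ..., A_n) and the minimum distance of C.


Weight distribution: A_0 = 1, A_1 = 1, A_2 = 2, A_3 = 6, A_4 = 5, A_5 = 1. Minimum distance d = 1.

Enumerate all 2^4 = 16 messages m ∈ F_2^4.
For each, compute codeword c = mG in F_2^6, then tally its weight.
  m = 0000 → c = 000000, weight = 0.
  m = 1000 → c = 100110, weight = 3.
  m = 0100 → c = 010111, weight = 4.
  m = 1100 → c = 110001, weight = 3.
  m = 0010 → c = 101010, weight = 3.
  m = 1010 → c = 001100, weight = 2.
  m = 0110 → c = 111101, weight = 5.
  m = 1110 → c = 011011, weight = 4.
  m = 0001 → c = 110000, weight = 2.
  m = 1001 → c = 010110, weight = 3.
  m = 0101 → c = 100111, weight = 4.
  m = 1101 → c = 000001, weight = 1.
  m = 0011 → c = 011010, weight = 3.
  m = 1011 → c = 111100, weight = 4.
  m = 0111 → c = 001101, weight = 3.
  m = 1111 → c = 101011, weight = 4.
Tally weights:
  weight 0: 1 codewords.
  weight 1: 1 codewords.
  weight 2: 2 codewords.
  weight 3: 6 codewords.
  weight 4: 5 codewords.
  weight 5: 1 codewords.
Minimum distance d = smallest w > 0 with A_w > 0 = 1.
Sanity: Σ A_w = 16 = 2^4 = 16 ✓.


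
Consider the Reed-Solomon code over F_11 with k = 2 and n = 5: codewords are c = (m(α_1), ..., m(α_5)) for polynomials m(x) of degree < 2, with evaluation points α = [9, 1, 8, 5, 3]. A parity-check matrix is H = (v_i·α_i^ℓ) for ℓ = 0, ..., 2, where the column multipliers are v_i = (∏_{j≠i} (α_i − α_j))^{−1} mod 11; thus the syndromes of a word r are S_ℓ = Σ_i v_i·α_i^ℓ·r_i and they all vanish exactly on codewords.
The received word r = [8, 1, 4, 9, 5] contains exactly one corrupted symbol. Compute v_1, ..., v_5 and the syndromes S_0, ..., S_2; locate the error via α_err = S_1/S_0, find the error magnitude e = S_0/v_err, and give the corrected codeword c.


S = (7, 8, 6), error at position 1, error magnitude e = 2, c = [6, 1, 4, 9, 5].

Step 1: column multipliers v_i = (∏_{j≠i}(α_i − α_j))^{−1} mod 11.
  i = 1 (α = 9): (9−1)(9−8)(9−5)(9−3) = 8·1·4·6 = 192 ≡ 5, so v_1 = 5^{−1} = 9 (mod 11).
  i = 2 (α = 1): (1−9)(1−8)(1−5)(1−3) = (−8)·(−7)·(−4)·(−2) = 448 ≡ 8, so v_2 = 8^{−1} = 7 (mod 11).
  i = 3 (α = 8): (8−9)(8−1)(8−5)(8−3) = (−1)·7·3·5 = −105 ≡ 5, so v_3 = 5^{−1} = 9 (mod 11).
  i = 4 (α = 5): (5−9)(5−1)(5−8)(5−3) = (−4)·4·(−3)·2 = 96 ≡ 8, so v_4 = 8^{−1} = 7 (mod 11).
  i = 5 (α = 3): (3−9)(3−1)(3−8)(3−5) = (−6)·2·(−5)·(−2) = −120 ≡ 1, so v_5 = 1^{−1} = 1 (mod 11).
  v = [9, 7, 9, 7, 1].
Step 2: syndromes of r = [8, 1, 4, 9, 5] (all sums mod 11).
  S_0 = Σ v_i r_i = 9·8 + 7·1 + 9·4 + 7·9 + 1·5 = 183 ≡ 7.
  S_1 = Σ v_i α_i r_i = 9·9·8 + 7·1·1 + 9·8·4 + 7·5·9 + 1·3·5 = 1273 ≡ 8.
  α_i^2 mod 11 = [4, 1, 9, 3, 9].
  S_2 = Σ v_i α_i^2 r_i = 9·4·8 + 7·1·1 + 9·9·4 + 7·3·9 + 1·9·5 = 853 ≡ 6.
  S = (7, 8, 6) ≠ 0, so r is not a codeword (an error is present).
Step 3: locate the error. For a single error e at position i, S_ℓ = v_i·e·α_i^ℓ, so α_err = S_1/S_0.
  S_0^{−1} = 7^{−1} = 8 (mod 11), so α_err = 8·8 = 64 ≡ 9 = α_1. Error position i = 1.
  Consistency check: S_2/S_1 = 6·7 = 42 ≡ 9 = α_err ✓ (single-error assumption holds).
Step 4: error magnitude e = S_0/v_1 = S_0·∏_{j≠1}(α_1 − α_j) = 7·5 = 35 ≡ 2 (mod 11).
Step 5: correct position 1: c_1 = r_1 − e = 8 − 2 ≡ 6 (mod 11). Hence c = [6, 1, 4, 9, 5].
  Check: interpolating c through the α_i gives m(x) = 10 + 2·x (degree < 2) with m(α_i) = c_i for every i, so c is indeed a codeword.


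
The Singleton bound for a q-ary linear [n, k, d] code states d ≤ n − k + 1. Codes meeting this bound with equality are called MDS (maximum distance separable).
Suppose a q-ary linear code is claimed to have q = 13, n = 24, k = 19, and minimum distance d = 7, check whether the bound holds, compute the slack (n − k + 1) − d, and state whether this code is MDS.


Singleton RHS = n − k + 1 = 6, slack = -1, bound violated (no such code; not MDS).

Singleton bound: d ≤ n − k + 1.
Here n = 24, k = 19, so n − k + 1 = 6.
Given d = 7, check d ≤ 6: NO.
Slack = (n − k + 1) − d = -1.
The slack is negative: d = 7 exceeds n − k + 1 = 6 by 1, so the Singleton bound is violated and no linear [24, 19, 7]_13 code can exist. In particular it is not MDS (MDS requires d = n − k + 1 exactly).
Description: the claimed parameters are [24, 19, 7]_13; such a code would be impossible (violates the Singleton bound).


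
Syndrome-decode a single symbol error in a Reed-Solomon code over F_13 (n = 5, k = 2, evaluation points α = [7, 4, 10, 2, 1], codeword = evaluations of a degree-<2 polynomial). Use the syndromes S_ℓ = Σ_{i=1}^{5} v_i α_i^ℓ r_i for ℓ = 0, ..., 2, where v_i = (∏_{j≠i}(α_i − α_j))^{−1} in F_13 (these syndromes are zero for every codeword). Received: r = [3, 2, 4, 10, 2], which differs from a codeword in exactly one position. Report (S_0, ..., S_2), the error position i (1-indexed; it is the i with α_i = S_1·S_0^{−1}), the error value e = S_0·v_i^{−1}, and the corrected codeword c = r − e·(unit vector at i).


S = (11, 11, 11), error at position 5, error magnitude e = 1, c = [3, 2, 4, 10, 1].

Step 1: column multipliers v_i = (∏_{j≠i}(α_i − α_j))^{−1} mod 13.
  i = 1 (α = 7): (7−4)(7−10)(7−2)(7−1) = 3·(−3)·5·6 = −270 ≡ 3, so v_1 = 3^{−1} = 9 (mod 13).
  i = 2 (α = 4): (4−7)(4−10)(4−2)(4−1) = (−3)·(−6)·2·3 = 108 ≡ 4, so v_2 = 4^{−1} = 10 (mod 13).
  i = 3 (α = 10): (10−7)(10−4)(10−2)(10−1) = 3·6·8·9 = 1296 ≡ 9, so v_3 = 9^{−1} = 3 (mod 13).
  i = 4 (α = 2): (2−7)(2−4)(2−10)(2−1) = (−5)·(−2)·(−8)·1 = −80 ≡ 11, so v_4 = 11^{−1} = 6 (mod 13).
  i = 5 (α = 1): (1−7)(1−4)(1−10)(1−2) = (−6)·(−3)·(−9)·(−1) = 162 ≡ 6, so v_5 = 6^{−1} = 11 (mod 13).
  v = [9, 10, 3, 6, 11].
Step 2: syndromes of r = [3, 2, 4, 10, 2] (all sums mod 13).
  S_0 = Σ v_i r_i = 9·3 + 10·2 + 3·4 + 6·10 + 11·2 = 141 ≡ 11.
  S_1 = Σ v_i α_i r_i = 9·7·3 + 10·4·2 + 3·10·4 + 6·2·10 + 11·1·2 = 531 ≡ 11.
  α_i^2 mod 13 = [10, 3, 9, 4, 1].
  S_2 = Σ v_i α_i^2 r_i = 9·10·3 + 10·3·2 + 3·9·4 + 6·4·10 + 11·1·2 = 700 ≡ 11.
  S = (11, 11, 11) ≠ 0, so r is not a codeword (an error is present).
Step 3: locate the error. For a single error e at position i, S_ℓ = v_i·e·α_i^ℓ, so α_err = S_1/S_0.
  S_0^{−1} = 11^{−1} = 6 (mod 13), so α_err = 11·6 = 66 ≡ 1 = α_5. Error position i = 5.
  Consistency check: S_2/S_1 = 11·6 = 66 ≡ 1 = α_err ✓ (single-error assumption holds).
Step 4: error magnitude e = S_0/v_5 = S_0·∏_{j≠5}(α_5 − α_j) = 11·6 = 66 ≡ 1 (mod 13).
Step 5: correct position 5: c_5 = r_5 − e = 2 − 1 ≡ 1 (mod 13). Hence c = [3, 2, 4, 10, 1].
  Check: interpolating c through the α_i gives m(x) = 5 + 9·x (degree < 2) with m(α_i) = c_i for every i, so c is indeed a codeword.


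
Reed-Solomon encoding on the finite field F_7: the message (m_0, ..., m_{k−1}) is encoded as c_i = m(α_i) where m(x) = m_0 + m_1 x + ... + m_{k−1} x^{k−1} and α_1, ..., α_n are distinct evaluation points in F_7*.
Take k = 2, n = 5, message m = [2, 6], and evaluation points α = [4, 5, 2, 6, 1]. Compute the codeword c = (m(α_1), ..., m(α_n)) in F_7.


c = [5, 4, 0, 3, 1]

Message polynomial: m(x) = 2 + 6·x (mod 7).
For each evaluation point α_i, compute m(α_i) mod 7:
  α_1 = 4: Horner steps 6 → 5, so m(4) = 5.
  α_2 = 5: Horner steps 6 → 4, so m(5) = 4.
  α_3 = 2: Horner steps 6 → 0, so m(2) = 0.
  α_4 = 6: Horner steps 6 → 3, so m(6) = 3.
  α_5 = 1: Horner steps 6 → 1, so m(1) = 1.
Codeword c = [5, 4, 0, 3, 1] ∈ F_7^5.


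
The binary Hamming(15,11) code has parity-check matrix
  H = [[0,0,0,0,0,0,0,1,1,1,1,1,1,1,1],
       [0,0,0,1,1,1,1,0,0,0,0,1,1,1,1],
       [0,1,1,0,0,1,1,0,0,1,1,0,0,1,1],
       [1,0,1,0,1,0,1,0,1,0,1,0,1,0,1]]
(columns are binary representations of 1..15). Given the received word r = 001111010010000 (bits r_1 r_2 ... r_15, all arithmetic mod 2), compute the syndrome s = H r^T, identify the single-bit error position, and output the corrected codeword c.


s = (0, 1, 1, 1)^T, error position = 7, corrected codeword c = 001111110010000

Compute s = H r^T mod 2 one row at a time:
  s_1 = 1 + 0 + 0 + 1 + 0 + 0 + 0 + 0 = 2 ≡ 0 (mod 2).
  s_2 = 1 + 1 + 1 + 0 + 0 + 0 + 0 + 0 = 3 ≡ 1 (mod 2).
  s_3 = 0 + 1 + 1 + 0 + 0 + 1 + 0 + 0 = 3 ≡ 1 (mod 2).
  s_4 = 0 + 1 + 1 + 0 + 0 + 1 + 0 + 0 = 3 ≡ 1 (mod 2).
s = (0, 1, 1, 1)^T — this equals column 7 of H (binary 0111), so error is at position 7.
Correct: flip bit 7 of r = 001111010010000 to get c = 001111110010000.


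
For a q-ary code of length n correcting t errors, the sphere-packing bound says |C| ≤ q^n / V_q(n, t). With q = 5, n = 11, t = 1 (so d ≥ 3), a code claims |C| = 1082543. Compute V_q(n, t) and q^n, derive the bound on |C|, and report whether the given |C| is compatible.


V_q(n, t) = 45, q^n = 48828125, Hamming bound = 1085069, |C| = 1082543 ≤ bound (satisfied).

Step 1: Compute V_q(n, t) = Σ_{j=0}^1 C(n, j) (q−1)^j.
  j = 0: C(11,0)·(4)^0 = 1·1 = 1.
  j = 1: C(11,1)·(4)^1 = 11·4 = 44.
  V_q(n, t) = 1 + 44 = 45.
Step 2: q^n = 5^11 = 48828125.
Step 3: Hamming bound ⌊q^n / V_q(n,t)⌋ = ⌊48828125/45⌋ = 1085069.
Step 4: Compare |C| = 1082543 to 1085069: satisfied.
The claimed |C| lies below the Hamming bound.


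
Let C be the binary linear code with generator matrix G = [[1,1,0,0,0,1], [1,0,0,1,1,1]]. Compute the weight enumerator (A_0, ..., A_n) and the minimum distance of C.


Weight distribution: A_0 = 1, A_3 = 2, A_4 = 1. Minimum distance d = 3.

Enumerate all 2^2 = 4 messages m ∈ F_2^2.
For each, compute codeword c = mG in F_2^6, then tally its weight.
  m = 00 → c = 000000, weight = 0.
  m = 10 → c = 110001, weight = 3.
  m = 01 → c = 100111, weight = 4.
  m = 11 → c = 010110, weight = 3.
Tally weights:
  weight 0: 1 codewords.
  weight 3: 2 codewords.
  weight 4: 1 codewords.
Minimum distance d = smallest w > 0 with A_w > 0 = 3.
Sanity: Σ A_w = 4 = 2^2 = 4 ✓.


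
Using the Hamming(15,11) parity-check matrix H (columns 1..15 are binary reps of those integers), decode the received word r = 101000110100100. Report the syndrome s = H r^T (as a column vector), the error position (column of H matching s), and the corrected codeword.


s = (1, 0, 1, 0)^T, error position = 10, corrected codeword c = 101000110000100

Compute s = H r^T mod 2 one row at a time:
  s_1 = 1 + 0 + 1 + 0 + 0 + 1 + 0 + 0 = 3 ≡ 1 (mod 2).
  s_2 = 0 + 0 + 0 + 1 + 0 + 1 + 0 + 0 = 2 ≡ 0 (mod 2).
  s_3 = 0 + 1 + 0 + 1 + 1 + 0 + 0 + 0 = 3 ≡ 1 (mod 2).
  s_4 = 1 + 1 + 0 + 1 + 0 + 0 + 1 + 0 = 4 ≡ 0 (mod 2).
s = (1, 0, 1, 0)^T — this equals column 10 of H (binary 1010), so error is at position 10.
Correct: flip bit 10 of r = 101000110100100 to get c = 101000110000100.


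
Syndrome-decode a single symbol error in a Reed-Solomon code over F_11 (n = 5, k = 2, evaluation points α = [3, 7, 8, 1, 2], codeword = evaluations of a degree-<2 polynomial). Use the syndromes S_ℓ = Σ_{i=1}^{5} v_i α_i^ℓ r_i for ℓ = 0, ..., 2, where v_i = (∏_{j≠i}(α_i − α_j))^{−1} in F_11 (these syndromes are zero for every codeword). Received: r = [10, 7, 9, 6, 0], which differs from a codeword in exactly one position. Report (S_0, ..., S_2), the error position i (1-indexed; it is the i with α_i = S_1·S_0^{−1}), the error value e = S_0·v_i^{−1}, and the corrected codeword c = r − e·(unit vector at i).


S = (1, 2, 4), error at position 5, error magnitude e = 3, c = [10, 7, 9, 6, 8].

Step 1: column multipliers v_i = (∏_{j≠i}(α_i − α_j))^{−1} mod 11.
  i = 1 (α = 3): (3−7)(3−8)(3−1)(3−2) = (−4)·(−5)·2·1 = 40 ≡ 7, so v_1 = 7^{−1} = 8 (mod 11).
  i = 2 (α = 7): (7−3)(7−8)(7−1)(7−2) = 4·(−1)·6·5 = −120 ≡ 1, so v_2 = 1^{−1} = 1 (mod 11).
  i = 3 (α = 8): (8−3)(8−7)(8−1)(8−2) = 5·1·7·6 = 210 ≡ 1, so v_3 = 1^{−1} = 1 (mod 11).
  i = 4 (α = 1): (1−3)(1−7)(1−8)(1−2) = (−2)·(−6)·(−7)·(−1) = 84 ≡ 7, so v_4 = 7^{−1} = 8 (mod 11).
  i = 5 (α = 2): (2−3)(2−7)(2−8)(2−1) = (−1)·(−5)·(−6)·1 = −30 ≡ 3, so v_5 = 3^{−1} = 4 (mod 11).
  v = [8, 1, 1, 8, 4].
Step 2: syndromes of r = [10, 7, 9, 6, 0] (all sums mod 11).
  S_0 = Σ v_i r_i = 8·10 + 1·7 + 1·9 + 8·6 + 4·0 = 144 ≡ 1.
  S_1 = Σ v_i α_i r_i = 8·3·10 + 1·7·7 + 1·8·9 + 8·1·6 + 4·2·0 = 409 ≡ 2.
  α_i^2 mod 11 = [9, 5, 9, 1, 4].
  S_2 = Σ v_i α_i^2 r_i = 8·9·10 + 1·5·7 + 1·9·9 + 8·1·6 + 4·4·0 = 884 ≡ 4.
  S = (1, 2, 4) ≠ 0, so r is not a codeword (an error is present).
Step 3: locate the error. For a single error e at position i, S_ℓ = v_i·e·α_i^ℓ, so α_err = S_1/S_0.
  S_0^{−1} = 1^{−1} = 1 (mod 11), so α_err = 2·1 = 2 ≡ 2 = α_5. Error position i = 5.
  Consistency check: S_2/S_1 = 4·6 = 24 ≡ 2 = α_err ✓ (single-error assumption holds).
Step 4: error magnitude e = S_0/v_5 = S_0·∏_{j≠5}(α_5 − α_j) = 1·3 = 3 ≡ 3 (mod 11).
Step 5: correct position 5: c_5 = r_5 − e = 0 − 3 ≡ 8 (mod 11). Hence c = [10, 7, 9, 6, 8].
  Check: interpolating c through the α_i gives m(x) = 4 + 2·x (degree < 2) with m(α_i) = c_i for every i, so c is indeed a codeword.


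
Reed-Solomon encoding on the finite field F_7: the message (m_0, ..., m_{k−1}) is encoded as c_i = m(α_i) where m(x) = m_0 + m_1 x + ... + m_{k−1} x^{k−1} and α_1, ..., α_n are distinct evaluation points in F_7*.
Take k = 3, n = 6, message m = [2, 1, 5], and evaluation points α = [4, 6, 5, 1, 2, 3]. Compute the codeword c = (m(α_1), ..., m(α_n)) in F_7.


c = [2, 6, 6, 1, 3, 1]

Message polynomial: m(x) = 2 + 1·x + 5·x^2 (mod 7).
For each evaluation point α_i, compute m(α_i) mod 7:
  α_1 = 4: Horner steps 5 → 0 → 2, so m(4) = 2.
  α_2 = 6: Horner steps 5 → 3 → 6, so m(6) = 6.
  α_3 = 5: Horner steps 5 → 5 → 6, so m(5) = 6.
  α_4 = 1: Horner steps 5 → 6 → 1, so m(1) = 1.
  α_5 = 2: Horner steps 5 → 4 → 3, so m(2) = 3.
  α_6 = 3: Horner steps 5 → 2 → 1, so m(3) = 1.
Codeword c = [2, 6, 6, 1, 3, 1] ∈ F_7^6.


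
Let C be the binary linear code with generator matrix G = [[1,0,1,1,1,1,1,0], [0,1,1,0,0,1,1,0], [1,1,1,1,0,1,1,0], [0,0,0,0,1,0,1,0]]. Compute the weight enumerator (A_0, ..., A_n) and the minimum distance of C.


Weight distribution: A_0 = 1, A_2 = 5, A_4 = 7, A_6 = 3. Minimum distance d = 2.

Enumerate all 2^4 = 16 messages m ∈ F_2^4.
For each, compute codeword c = mG in F_2^8, then tally its weight.
  m = 0000 → c = 00000000, weight = 0.
  m = 1000 → c = 10111110, weight = 6.
  m = 0100 → c = 01100110, weight = 4.
  m = 1100 → c = 11011000, weight = 4.
  m = 0010 → c = 11110110, weight = 6.
  m = 1010 → c = 01001000, weight = 2.
  m = 0110 → c = 10010000, weight = 2.
  m = 1110 → c = 00101110, weight = 4.
  m = 0001 → c = 00001010, weight = 2.
  m = 1001 → c = 10110100, weight = 4.
  m = 0101 → c = 01101100, weight = 4.
  m = 1101 → c = 11010010, weight = 4.
  m = 0011 → c = 11111100, weight = 6.
  m = 1011 → c = 01000010, weight = 2.
  m = 0111 → c = 10011010, weight = 4.
  m = 1111 → c = 00100100, weight = 2.
Tally weights:
  weight 0: 1 codewords.
  weight 2: 5 codewords.
  weight 4: 7 codewords.
  weight 6: 3 codewords.
Minimum distance d = smallest w > 0 with A_w > 0 = 2.
Sanity: Σ A_w = 16 = 2^4 = 16 ✓.


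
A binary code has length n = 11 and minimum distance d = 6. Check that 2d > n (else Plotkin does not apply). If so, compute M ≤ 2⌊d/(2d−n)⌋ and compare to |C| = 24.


Plotkin bound M ≤ 12; given |C| = 24 > bound (violated).

Check applicability: 2d = 12, n = 11.
2d − n = 1 > 0, so Plotkin applies.
Compute d/(2d−n) = 6/1 ≈ 6.0000.
⌊d/(2d−n)⌋ = 6.
Plotkin bound: M ≤ 2·6 = 12.
Given |C| = 24, check: VIOLATED.
This |C| is above the Plotkin bound, so no binary code with n = 11, d = 6 and 24 codewords exists.


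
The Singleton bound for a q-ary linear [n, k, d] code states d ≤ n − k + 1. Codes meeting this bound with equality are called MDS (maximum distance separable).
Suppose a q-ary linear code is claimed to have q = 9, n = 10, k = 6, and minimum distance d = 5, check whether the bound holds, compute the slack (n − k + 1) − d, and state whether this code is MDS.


Singleton RHS = n − k + 1 = 5, slack = 0, bound satisfied, MDS.

Singleton bound: d ≤ n − k + 1.
Here n = 10, k = 6, so n − k + 1 = 5.
Given d = 5, check d ≤ 5: YES.
Slack = (n − k + 1) − d = 0.
The code is MDS (slack = 0).
Description: the claimed parameters are [10, 6, 5]_9; such a code would be MDS (meets Singleton bound).


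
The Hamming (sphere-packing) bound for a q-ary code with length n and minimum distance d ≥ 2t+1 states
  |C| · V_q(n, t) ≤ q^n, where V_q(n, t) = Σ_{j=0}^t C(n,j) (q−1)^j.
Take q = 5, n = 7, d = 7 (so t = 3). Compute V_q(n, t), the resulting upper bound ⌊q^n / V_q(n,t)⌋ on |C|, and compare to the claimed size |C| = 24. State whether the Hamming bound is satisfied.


V_q(n, t) = 2605, q^n = 78125, Hamming bound = 29, |C| = 24 ≤ bound (satisfied).

Step 1: Compute V_q(n, t) = Σ_{j=0}^3 C(n, j) (q−1)^j.
  j = 0: C(7,0)·(4)^0 = 1·1 = 1.
  j = 1: C(7,1)·(4)^1 = 7·4 = 28.
  j = 2: C(7,2)·(4)^2 = 21·16 = 336.
  j = 3: C(7,3)·(4)^3 = 35·64 = 2240.
  V_q(n, t) = 1 + 28 + 336 + 2240 = 2605.
Step 2: q^n = 5^7 = 78125.
Step 3: Hamming bound ⌊q^n / V_q(n,t)⌋ = ⌊78125/2605⌋ = 29.
Step 4: Compare |C| = 24 to 29: satisfied.
The claimed |C| lies below the Hamming bound.


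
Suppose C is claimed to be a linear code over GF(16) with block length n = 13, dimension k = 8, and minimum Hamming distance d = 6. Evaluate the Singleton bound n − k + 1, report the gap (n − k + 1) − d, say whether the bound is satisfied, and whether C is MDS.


Singleton RHS = n − k + 1 = 6, slack = 0, bound satisfied, MDS.

Singleton bound: d ≤ n − k + 1.
Here n = 13, k = 8, so n − k + 1 = 6.
Given d = 6, check d ≤ 6: YES.
Slack = (n − k + 1) − d = 0.
The code is MDS (slack = 0).
Description: the claimed parameters are [13, 8, 6]_16; such a code would be MDS (meets Singleton bound).


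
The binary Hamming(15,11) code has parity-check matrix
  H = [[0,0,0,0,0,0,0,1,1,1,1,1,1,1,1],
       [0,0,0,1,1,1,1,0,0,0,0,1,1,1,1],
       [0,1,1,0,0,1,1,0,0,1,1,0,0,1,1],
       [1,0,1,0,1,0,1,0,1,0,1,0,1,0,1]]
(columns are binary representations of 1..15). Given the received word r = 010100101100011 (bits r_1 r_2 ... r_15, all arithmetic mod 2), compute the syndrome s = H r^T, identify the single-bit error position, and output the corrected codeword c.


s = (0, 0, 1, 1)^T, error position = 3, corrected codeword c = 011100101100011

Compute s = H r^T mod 2 one row at a time:
  s_1 = 0 + 1 + 1 + 0 + 0 + 0 + 1 + 1 = 4 ≡ 0 (mod 2).
  s_2 = 1 + 0 + 0 + 1 + 0 + 0 + 1 + 1 = 4 ≡ 0 (mod 2).
  s_3 = 1 + 0 + 0 + 1 + 1 + 0 + 1 + 1 = 5 ≡ 1 (mod 2).
  s_4 = 0 + 0 + 0 + 1 + 1 + 0 + 0 + 1 = 3 ≡ 1 (mod 2).
s = (0, 0, 1, 1)^T — this equals column 3 of H (binary 0011), so error is at position 3.
Correct: flip bit 3 of r = 010100101100011 to get c = 011100101100011.


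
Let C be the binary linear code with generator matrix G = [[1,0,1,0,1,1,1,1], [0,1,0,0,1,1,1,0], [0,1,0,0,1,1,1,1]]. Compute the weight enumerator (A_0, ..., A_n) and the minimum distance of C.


Weight distribution: A_0 = 1, A_1 = 1, A_3 = 1, A_4 = 2, A_5 = 2, A_6 = 1. Minimum distance d = 1.

Enumerate all 2^3 = 8 messages m ∈ F_2^3.
For each, compute codeword c = mG in F_2^8, then tally its weight.
  m = 000 → c = 00000000, weight = 0.
  m = 100 → c = 10101111, weight = 6.
  m = 010 → c = 01001110, weight = 4.
  m = 110 → c = 11100001, weight = 4.
  m = 001 → c = 01001111, weight = 5.
  m = 101 → c = 11100000, weight = 3.
  m = 011 → c = 00000001, weight = 1.
  m = 111 → c = 10101110, weight = 5.
Tally weights:
  weight 0: 1 codewords.
  weight 1: 1 codewords.
  weight 3: 1 codewords.
  weight 4: 2 codewords.
  weight 5: 2 codewords.
  weight 6: 1 codewords.
Minimum distance d = smallest w > 0 with A_w > 0 = 1.
Sanity: Σ A_w = 8 = 2^3 = 8 ✓.


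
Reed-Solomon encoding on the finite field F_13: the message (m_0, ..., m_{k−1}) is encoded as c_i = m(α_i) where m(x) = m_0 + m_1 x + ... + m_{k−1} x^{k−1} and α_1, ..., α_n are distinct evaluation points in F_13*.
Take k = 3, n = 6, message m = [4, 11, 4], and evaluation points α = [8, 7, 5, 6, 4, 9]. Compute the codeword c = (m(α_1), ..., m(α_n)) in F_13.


c = [10, 4, 3, 6, 8, 11]

Message polynomial: m(x) = 4 + 11·x + 4·x^2 (mod 13).
For each evaluation point α_i, compute m(α_i) mod 13:
  α_1 = 8: Horner steps 4 → 4 → 10, so m(8) = 10.
  α_2 = 7: Horner steps 4 → 0 → 4, so m(7) = 4.
  α_3 = 5: Horner steps 4 → 5 → 3, so m(5) = 3.
  α_4 = 6: Horner steps 4 → 9 → 6, so m(6) = 6.
  α_5 = 4: Horner steps 4 → 1 → 8, so m(4) = 8.
  α_6 = 9: Horner steps 4 → 8 → 11, so m(9) = 11.
Codeword c = [10, 4, 3, 6, 8, 11] ∈ F_13^6.


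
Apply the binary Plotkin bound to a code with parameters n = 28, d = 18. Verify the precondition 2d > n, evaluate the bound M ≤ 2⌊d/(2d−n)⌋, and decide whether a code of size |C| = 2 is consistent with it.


Plotkin bound M ≤ 4; given |C| = 2 ≤ bound (satisfied).

Check applicability: 2d = 36, n = 28.
2d − n = 8 > 0, so Plotkin applies.
Compute d/(2d−n) = 18/8 ≈ 2.2500.
⌊d/(2d−n)⌋ = 2.
Plotkin bound: M ≤ 2·2 = 4.
Given |C| = 2, check: satisfied.
This |C| is below the Plotkin bound.


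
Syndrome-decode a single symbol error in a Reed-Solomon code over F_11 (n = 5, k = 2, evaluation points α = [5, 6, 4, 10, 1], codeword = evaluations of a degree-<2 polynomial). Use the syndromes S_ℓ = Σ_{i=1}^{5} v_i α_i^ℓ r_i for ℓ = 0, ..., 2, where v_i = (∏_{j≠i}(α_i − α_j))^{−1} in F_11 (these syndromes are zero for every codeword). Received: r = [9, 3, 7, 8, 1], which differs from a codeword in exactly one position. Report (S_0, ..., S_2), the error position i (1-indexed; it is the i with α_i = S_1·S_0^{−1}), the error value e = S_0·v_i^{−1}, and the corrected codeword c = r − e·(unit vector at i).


S = (9, 10, 5), error at position 2, error magnitude e = 3, c = [9, 0, 7, 8, 1].

Step 1: column multipliers v_i = (∏_{j≠i}(α_i − α_j))^{−1} mod 11.
  i = 1 (α = 5): (5−6)(5−4)(5−10)(5−1) = (−1)·1·(−5)·4 = 20 ≡ 9, so v_1 = 9^{−1} = 5 (mod 11).
  i = 2 (α = 6): (6−5)(6−4)(6−10)(6−1) = 1·2·(−4)·5 = −40 ≡ 4, so v_2 = 4^{−1} = 3 (mod 11).
  i = 3 (α = 4): (4−5)(4−6)(4−10)(4−1) = (−1)·(−2)·(−6)·3 = −36 ≡ 8, so v_3 = 8^{−1} = 7 (mod 11).
  i = 4 (α = 10): (10−5)(10−6)(10−4)(10−1) = 5·4·6·9 = 1080 ≡ 2, so v_4 = 2^{−1} = 6 (mod 11).
  i = 5 (α = 1): (1−5)(1−6)(1−4)(1−10) = (−4)·(−5)·(−3)·(−9) = 540 ≡ 1, so v_5 = 1^{−1} = 1 (mod 11).
  v = [5, 3, 7, 6, 1].
Step 2: syndromes of r = [9, 3, 7, 8, 1] (all sums mod 11).
  S_0 = Σ v_i r_i = 5·9 + 3·3 + 7·7 + 6·8 + 1·1 = 152 ≡ 9.
  S_1 = Σ v_i α_i r_i = 5·5·9 + 3·6·3 + 7·4·7 + 6·10·8 + 1·1·1 = 956 ≡ 10.
  α_i^2 mod 11 = [3, 3, 5, 1, 1].
  S_2 = Σ v_i α_i^2 r_i = 5·3·9 + 3·3·3 + 7·5·7 + 6·1·8 + 1·1·1 = 456 ≡ 5.
  S = (9, 10, 5) ≠ 0, so r is not a codeword (an error is present).
Step 3: locate the error. For a single error e at position i, S_ℓ = v_i·e·α_i^ℓ, so α_err = S_1/S_0.
  S_0^{−1} = 9^{−1} = 5 (mod 11), so α_err = 10·5 = 50 ≡ 6 = α_2. Error position i = 2.
  Consistency check: S_2/S_1 = 5·10 = 50 ≡ 6 = α_err ✓ (single-error assumption holds).
Step 4: error magnitude e = S_0/v_2 = S_0·∏_{j≠2}(α_2 − α_j) = 9·4 = 36 ≡ 3 (mod 11).
Step 5: correct position 2: c_2 = r_2 − e = 3 − 3 ≡ 0 (mod 11). Hence c = [9, 0, 7, 8, 1].
  Check: interpolating c through the α_i gives m(x) = 10 + 2·x (degree < 2) with m(α_i) = c_i for every i, so c is indeed a codeword.


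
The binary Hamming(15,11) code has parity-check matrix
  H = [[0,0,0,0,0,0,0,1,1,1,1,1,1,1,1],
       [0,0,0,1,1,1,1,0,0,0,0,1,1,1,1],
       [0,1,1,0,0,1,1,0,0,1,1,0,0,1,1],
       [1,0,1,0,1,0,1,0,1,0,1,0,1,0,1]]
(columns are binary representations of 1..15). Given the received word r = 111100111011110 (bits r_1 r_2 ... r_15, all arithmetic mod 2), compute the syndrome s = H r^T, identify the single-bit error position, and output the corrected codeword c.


s = (0, 1, 1, 0)^T, error position = 6, corrected codeword c = 111101111011110

Compute s = H r^T mod 2 one row at a time:
  s_1 = 1 + 1 + 0 + 1 + 1 + 1 + 1 + 0 = 6 ≡ 0 (mod 2).
  s_2 = 1 + 0 + 0 + 1 + 1 + 1 + 1 + 0 = 5 ≡ 1 (mod 2).
  s_3 = 1 + 1 + 0 + 1 + 0 + 1 + 1 + 0 = 5 ≡ 1 (mod 2).
  s_4 = 1 + 1 + 0 + 1 + 1 + 1 + 1 + 0 = 6 ≡ 0 (mod 2).
s = (0, 1, 1, 0)^T — this equals column 6 of H (binary 0110), so error is at position 6.
Correct: flip bit 6 of r = 111100111011110 to get c = 111101111011110.


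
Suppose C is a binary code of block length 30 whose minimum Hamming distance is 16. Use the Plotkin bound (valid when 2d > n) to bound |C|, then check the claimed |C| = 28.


Plotkin bound M ≤ 16; given |C| = 28 > bound (violated).

Check applicability: 2d = 32, n = 30.
2d − n = 2 > 0, so Plotkin applies.
Compute d/(2d−n) = 16/2 ≈ 8.0000.
⌊d/(2d−n)⌋ = 8.
Plotkin bound: M ≤ 2·8 = 16.
Given |C| = 28, check: VIOLATED.
This |C| is above the Plotkin bound, so no binary code with n = 30, d = 16 and 28 codewords exists.


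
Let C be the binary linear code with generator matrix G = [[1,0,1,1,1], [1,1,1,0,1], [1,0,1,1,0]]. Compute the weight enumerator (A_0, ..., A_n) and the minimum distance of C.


Weight distribution: A_0 = 1, A_1 = 1, A_2 = 1, A_3 = 3, A_4 = 2. Minimum distance d = 1.

Enumerate all 2^3 = 8 messages m ∈ F_2^3.
For each, compute codeword c = mG in F_2^5, then tally its weight.
  m = 000 → c = 00000, weight = 0.
  m = 100 → c = 10111, weight = 4.
  m = 010 → c = 11101, weight = 4.
  m = 110 → c = 01010, weight = 2.
  m = 001 → c = 10110, weight = 3.
  m = 101 → c = 00001, weight = 1.
  m = 011 → c = 01011, weight = 3.
  m = 111 → c = 11100, weight = 3.
Tally weights:
  weight 0: 1 codewords.
  weight 1: 1 codewords.
  weight 2: 1 codewords.
  weight 3: 3 codewords.
  weight 4: 2 codewords.
Minimum distance d = smallest w > 0 with A_w > 0 = 1.
Sanity: Σ A_w = 8 = 2^3 = 8 ✓.


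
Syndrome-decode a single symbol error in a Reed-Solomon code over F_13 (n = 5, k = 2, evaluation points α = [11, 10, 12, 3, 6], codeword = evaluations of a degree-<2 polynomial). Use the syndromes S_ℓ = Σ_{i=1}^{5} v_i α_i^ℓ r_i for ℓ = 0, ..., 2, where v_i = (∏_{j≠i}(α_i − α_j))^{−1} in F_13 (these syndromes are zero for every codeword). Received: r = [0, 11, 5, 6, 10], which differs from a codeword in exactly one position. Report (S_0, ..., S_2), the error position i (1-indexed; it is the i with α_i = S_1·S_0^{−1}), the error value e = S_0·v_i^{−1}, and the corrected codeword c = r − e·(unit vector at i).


S = (8, 10, 6), error at position 1, error magnitude e = 5, c = [8, 11, 5, 6, 10].

Step 1: column multipliers v_i = (∏_{j≠i}(α_i − α_j))^{−1} mod 13.
  i = 1 (α = 11): (11−10)(11−12)(11−3)(11−6) = 1·(−1)·8·5 = −40 ≡ 12, so v_1 = 12^{−1} = 12 (mod 13).
  i = 2 (α = 10): (10−11)(10−12)(10−3)(10−6) = (−1)·(−2)·7·4 = 56 ≡ 4, so v_2 = 4^{−1} = 10 (mod 13).
  i = 3 (α = 12): (12−11)(12−10)(12−3)(12−6) = 1·2·9·6 = 108 ≡ 4, so v_3 = 4^{−1} = 10 (mod 13).
  i = 4 (α = 3): (3−11)(3−10)(3−12)(3−6) = (−8)·(−7)·(−9)·(−3) = 1512 ≡ 4, so v_4 = 4^{−1} = 10 (mod 13).
  i = 5 (α = 6): (6−11)(6−10)(6−12)(6−3) = (−5)·(−4)·(−6)·3 = −360 ≡ 4, so v_5 = 4^{−1} = 10 (mod 13).
  v = [12, 10, 10, 10, 10].
Step 2: syndromes of r = [0, 11, 5, 6, 10] (all sums mod 13).
  S_0 = Σ v_i r_i = 12·0 + 10·11 + 10·5 + 10·6 + 10·10 = 320 ≡ 8.
  S_1 = Σ v_i α_i r_i = 12·11·0 + 10·10·11 + 10·12·5 + 10·3·6 + 10·6·10 = 2480 ≡ 10.
  α_i^2 mod 13 = [4, 9, 1, 9, 10].
  S_2 = Σ v_i α_i^2 r_i = 12·4·0 + 10·9·11 + 10·1·5 + 10·9·6 + 10·10·10 = 2580 ≡ 6.
  S = (8, 10, 6) ≠ 0, so r is not a codeword (an error is present).
Step 3: locate the error. For a single error e at position i, S_ℓ = v_i·e·α_i^ℓ, so α_err = S_1/S_0.
  S_0^{−1} = 8^{−1} = 5 (mod 13), so α_err = 10·5 = 50 ≡ 11 = α_1. Error position i = 1.
  Consistency check: S_2/S_1 = 6·4 = 24 ≡ 11 = α_err ✓ (single-error assumption holds).
Step 4: error magnitude e = S_0/v_1 = S_0·∏_{j≠1}(α_1 − α_j) = 8·12 = 96 ≡ 5 (mod 13).
Step 5: correct position 1: c_1 = r_1 − e = 0 − 5 ≡ 8 (mod 13). Hence c = [8, 11, 5, 6, 10].
  Check: interpolating c through the α_i gives m(x) = 2 + 10·x (degree < 2) with m(α_i) = c_i for every i, so c is indeed a codeword.


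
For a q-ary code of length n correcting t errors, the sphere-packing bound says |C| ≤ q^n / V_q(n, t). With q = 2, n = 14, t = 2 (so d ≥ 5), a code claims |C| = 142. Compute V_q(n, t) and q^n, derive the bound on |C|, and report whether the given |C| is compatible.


V_q(n, t) = 106, q^n = 16384, Hamming bound = 154, |C| = 142 ≤ bound (satisfied).

Step 1: Compute V_q(n, t) = Σ_{j=0}^2 C(n, j) (q−1)^j.
  j = 0: C(14,0)·(1)^0 = 1·1 = 1.
  j = 1: C(14,1)·(1)^1 = 14·1 = 14.
  j = 2: C(14,2)·(1)^2 = 91·1 = 91.
  V_q(n, t) = 1 + 14 + 91 = 106.
Step 2: q^n = 2^14 = 16384.
Step 3: Hamming bound ⌊q^n / V_q(n,t)⌋ = ⌊16384/106⌋ = 154.
Step 4: Compare |C| = 142 to 154: satisfied.
The claimed |C| lies below the Hamming bound.


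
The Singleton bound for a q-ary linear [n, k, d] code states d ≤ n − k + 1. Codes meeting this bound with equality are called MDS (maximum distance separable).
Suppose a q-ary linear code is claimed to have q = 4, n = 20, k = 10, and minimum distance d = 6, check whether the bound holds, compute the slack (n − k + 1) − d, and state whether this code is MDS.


Singleton RHS = n − k + 1 = 11, slack = 5, bound satisfied, not MDS.

Singleton bound: d ≤ n − k + 1.
Here n = 20, k = 10, so n − k + 1 = 11.
Given d = 6, check d ≤ 11: YES.
Slack = (n − k + 1) − d = 5.
The code is NOT MDS (slack = 5 > 0).
Description: the claimed parameters are [20, 10, 6]_4; such a code would be non-MDS.


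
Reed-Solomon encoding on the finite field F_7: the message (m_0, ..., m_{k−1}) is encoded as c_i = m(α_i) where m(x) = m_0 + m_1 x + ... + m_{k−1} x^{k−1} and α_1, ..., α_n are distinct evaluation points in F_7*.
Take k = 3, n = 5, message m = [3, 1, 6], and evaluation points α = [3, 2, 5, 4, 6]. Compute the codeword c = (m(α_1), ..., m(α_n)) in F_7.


c = [4, 1, 4, 5, 1]

Message polynomial: m(x) = 3 + 1·x + 6·x^2 (mod 7).
For each evaluation point α_i, compute m(α_i) mod 7:
  α_1 = 3: Horner steps 6 → 5 → 4, so m(3) = 4.
  α_2 = 2: Horner steps 6 → 6 → 1, so m(2) = 1.
  α_3 = 5: Horner steps 6 → 3 → 4, so m(5) = 4.
  α_4 = 4: Horner steps 6 → 4 → 5, so m(4) = 5.
  α_5 = 6: Horner steps 6 → 2 → 1, so m(6) = 1.
Codeword c = [4, 1, 4, 5, 1] ∈ F_7^5.


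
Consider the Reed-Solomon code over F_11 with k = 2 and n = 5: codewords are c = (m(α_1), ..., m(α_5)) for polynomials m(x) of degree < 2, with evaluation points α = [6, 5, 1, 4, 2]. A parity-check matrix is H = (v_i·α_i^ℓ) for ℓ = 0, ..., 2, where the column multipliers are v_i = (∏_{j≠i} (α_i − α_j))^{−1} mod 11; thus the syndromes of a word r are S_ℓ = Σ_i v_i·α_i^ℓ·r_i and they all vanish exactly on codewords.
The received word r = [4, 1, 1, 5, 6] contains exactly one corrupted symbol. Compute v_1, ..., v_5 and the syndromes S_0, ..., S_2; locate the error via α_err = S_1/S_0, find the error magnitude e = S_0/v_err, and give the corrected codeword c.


S = (9, 1, 5), error at position 2, error magnitude e = 2, c = [4, 10, 1, 5, 6].

Step 1: column multipliers v_i = (∏_{j≠i}(α_i − α_j))^{−1} mod 11.
  i = 1 (α = 6): (6−5)(6−1)(6−4)(6−2) = 1·5·2·4 = 40 ≡ 7, so v_1 = 7^{−1} = 8 (mod 11).
  i = 2 (α = 5): (5−6)(5−1)(5−4)(5−2) = (−1)·4·1·3 = −12 ≡ 10, so v_2 = 10^{−1} = 10 (mod 11).
  i = 3 (α = 1): (1−6)(1−5)(1−4)(1−2) = (−5)·(−4)·(−3)·(−1) = 60 ≡ 5, so v_3 = 5^{−1} = 9 (mod 11).
  i = 4 (α = 4): (4−6)(4−5)(4−1)(4−2) = (−2)·(−1)·3·2 = 12 ≡ 1, so v_4 = 1^{−1} = 1 (mod 11).
  i = 5 (α = 2): (2−6)(2−5)(2−1)(2−4) = (−4)·(−3)·1·(−2) = −24 ≡ 9, so v_5 = 9^{−1} = 5 (mod 11).
  v = [8, 10, 9, 1, 5].
Step 2: syndromes of r = [4, 1, 1, 5, 6] (all sums mod 11).
  S_0 = Σ v_i r_i = 8·4 + 10·1 + 9·1 + 1·5 + 5·6 = 86 ≡ 9.
  S_1 = Σ v_i α_i r_i = 8·6·4 + 10·5·1 + 9·1·1 + 1·4·5 + 5·2·6 = 331 ≡ 1.
  α_i^2 mod 11 = [3, 3, 1, 5, 4].
  S_2 = Σ v_i α_i^2 r_i = 8·3·4 + 10·3·1 + 9·1·1 + 1·5·5 + 5·4·6 = 280 ≡ 5.
  S = (9, 1, 5) ≠ 0, so r is not a codeword (an error is present).
Step 3: locate the error. For a single error e at position i, S_ℓ = v_i·e·α_i^ℓ, so α_err = S_1/S_0.
  S_0^{−1} = 9^{−1} = 5 (mod 11), so α_err = 1·5 = 5 ≡ 5 = α_2. Error position i = 2.
  Consistency check: S_2/S_1 = 5·1 = 5 ≡ 5 = α_err ✓ (single-error assumption holds).
Step 4: error magnitude e = S_0/v_2 = S_0·∏_{j≠2}(α_2 − α_j) = 9·10 = 90 ≡ 2 (mod 11).
Step 5: correct position 2: c_2 = r_2 − e = 1 − 2 ≡ 10 (mod 11). Hence c = [4, 10, 1, 5, 6].
  Check: interpolating c through the α_i gives m(x) = 7 + 5·x (degree < 2) with m(α_i) = c_i for every i, so c is indeed a codeword.


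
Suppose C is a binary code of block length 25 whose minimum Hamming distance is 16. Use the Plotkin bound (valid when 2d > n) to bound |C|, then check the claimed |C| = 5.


Plotkin bound M ≤ 4; given |C| = 5 > bound (violated).

Check applicability: 2d = 32, n = 25.
2d − n = 7 > 0, so Plotkin applies.
Compute d/(2d−n) = 16/7 ≈ 2.2857.
⌊d/(2d−n)⌋ = 2.
Plotkin bound: M ≤ 2·2 = 4.
Given |C| = 5, check: VIOLATED.
This |C| is above the Plotkin bound, so no binary code with n = 25, d = 16 and 5 codewords exists.


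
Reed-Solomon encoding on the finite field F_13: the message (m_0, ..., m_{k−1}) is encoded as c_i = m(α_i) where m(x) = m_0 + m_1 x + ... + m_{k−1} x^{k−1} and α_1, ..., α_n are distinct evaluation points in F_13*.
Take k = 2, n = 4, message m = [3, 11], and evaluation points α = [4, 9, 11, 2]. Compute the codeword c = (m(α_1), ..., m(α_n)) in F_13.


c = [8, 11, 7, 12]

Message polynomial: m(x) = 3 + 11·x (mod 13).
For each evaluation point α_i, compute m(α_i) mod 13:
  α_1 = 4: Horner steps 11 → 8, so m(4) = 8.
  α_2 = 9: Horner steps 11 → 11, so m(9) = 11.
  α_3 = 11: Horner steps 11 → 7, so m(11) = 7.
  α_4 = 2: Horner steps 11 → 12, so m(2) = 12.
Codeword c = [8, 11, 7, 12] ∈ F_13^4.


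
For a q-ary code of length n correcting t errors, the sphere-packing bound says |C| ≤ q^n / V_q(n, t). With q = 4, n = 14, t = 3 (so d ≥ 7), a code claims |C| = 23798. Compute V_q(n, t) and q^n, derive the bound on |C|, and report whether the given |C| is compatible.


V_q(n, t) = 10690, q^n = 268435456, Hamming bound = 25110, |C| = 23798 ≤ bound (satisfied).

Step 1: Compute V_q(n, t) = Σ_{j=0}^3 C(n, j) (q−1)^j.
  j = 0: C(14,0)·(3)^0 = 1·1 = 1.
  j = 1: C(14,1)·(3)^1 = 14·3 = 42.
  j = 2: C(14,2)·(3)^2 = 91·9 = 819.
  j = 3: C(14,3)·(3)^3 = 364·27 = 9828.
  V_q(n, t) = 1 + 42 + 819 + 9828 = 10690.
Step 2: q^n = 4^14 = 268435456.
Step 3: Hamming bound ⌊q^n / V_q(n,t)⌋ = ⌊268435456/10690⌋ = 25110.
Step 4: Compare |C| = 23798 to 25110: satisfied.
The claimed |C| lies below the Hamming bound.


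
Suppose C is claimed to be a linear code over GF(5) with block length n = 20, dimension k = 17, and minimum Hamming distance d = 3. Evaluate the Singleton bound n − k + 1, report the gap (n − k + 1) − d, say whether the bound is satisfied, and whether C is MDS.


Singleton RHS = n − k + 1 = 4, slack = 1, bound satisfied, not MDS.

Singleton bound: d ≤ n − k + 1.
Here n = 20, k = 17, so n − k + 1 = 4.
Given d = 3, check d ≤ 4: YES.
Slack = (n − k + 1) − d = 1.
The code is NOT MDS (slack = 1 > 0).
Description: the claimed parameters are [20, 17, 3]_5; such a code would be non-MDS.


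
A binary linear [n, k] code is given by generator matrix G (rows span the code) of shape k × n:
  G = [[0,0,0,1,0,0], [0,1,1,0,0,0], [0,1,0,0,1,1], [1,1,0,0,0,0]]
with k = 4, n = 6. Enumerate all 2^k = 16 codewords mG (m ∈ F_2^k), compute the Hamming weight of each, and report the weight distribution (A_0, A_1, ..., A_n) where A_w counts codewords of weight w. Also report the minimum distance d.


Weight distribution: A_0 = 1, A_1 = 1, A_2 = 3, A_3 = 6, A_4 = 3, A_5 = 1, A_6 = 1. Minimum distance d = 1.

Enumerate all 2^4 = 16 messages m ∈ F_2^4.
For each, compute codeword c = mG in F_2^6, then tally its weight.
  m = 0000 → c = 000000, weight = 0.
  m = 1000 → c = 000100, weight = 1.
  m = 0100 → c = 011000, weight = 2.
  m = 1100 → c = 011100, weight = 3.
  m = 0010 → c = 010011, weight = 3.
  m = 1010 → c = 010111, weight = 4.
  m = 0110 → c = 001011, weight = 3.
  m = 1110 → c = 001111, weight = 4.
  m = 0001 → c = 110000, weight = 2.
  m = 1001 → c = 110100, weight = 3.
  m = 0101 → c = 101000, weight = 2.
  m = 1101 → c = 101100, weight = 3.
  m = 0011 → c = 100011, weight = 3.
  m = 1011 → c = 100111, weight = 4.
  m = 0111 → c = 111011, weight = 5.
  m = 1111 → c = 111111, weight = 6.
Tally weights:
  weight 0: 1 codewords.
  weight 1: 1 codewords.
  weight 2: 3 codewords.
  weight 3: 6 codewords.
  weight 4: 3 codewords.
  weight 5: 1 codewords.
  weight 6: 1 codewords.
Minimum distance d = smallest w > 0 with A_w > 0 = 1.
Sanity: Σ A_w = 16 = 2^4 = 16 ✓.
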